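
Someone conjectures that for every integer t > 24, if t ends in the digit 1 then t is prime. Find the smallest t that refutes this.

t = 51

We need the least integer t > 24 for which t ends in the digit 1 but t is not prime.
For t = 31, 41 the conclusion holds.
t = 51: 51 ends in 1; 51 = 3 × 17, composite.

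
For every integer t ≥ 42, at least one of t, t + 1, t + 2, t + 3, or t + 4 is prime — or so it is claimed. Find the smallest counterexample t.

For t = 42, 43, 44, 45, 46, 47 the conclusion holds.
t = 48: 48 = 2 × 24; 49 = 7 × 7; 50 = 2 × 25; 51 = 3 × 17; 52 = 2 × 26 — all composite.
So t = 48 is the smallest counterexample.

t = 48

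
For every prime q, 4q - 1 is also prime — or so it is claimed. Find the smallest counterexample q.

q = 7

A counterexample is any prime q such that 4q - 1 is not prime; we check each in order.
For q = 2, 3, 5 the conclusion holds.
q = 7: 4q - 1 = 27 = 3 × 9, not prime.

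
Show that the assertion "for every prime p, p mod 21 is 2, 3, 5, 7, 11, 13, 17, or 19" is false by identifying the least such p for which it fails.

p = 29

For p = 2, 3, 5, 7, 11, 13, 17, 19, 23 the conclusion holds.
p = 29: 29 mod 21 = 8 — not in {2, 3, 5, 7, 11, 13, 17, 19}.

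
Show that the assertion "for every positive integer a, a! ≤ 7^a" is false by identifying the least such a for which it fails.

Check each positive integer a in order until a! > 7^a.
The first 16 eligible values, up to a = 16, all satisfy the conclusion.
a = 17: a! = 355687428096000 and 7^a = 232630513987207, so 355687428096000 > 232630513987207.
Hence a = 17 is a counterexample.

a = 17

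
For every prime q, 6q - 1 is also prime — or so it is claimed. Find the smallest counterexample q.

The first 4 eligible values, up to q = 7, all satisfy the conclusion.
q = 11: 6q - 1 = 65 = 5 × 13, not prime.
Thus q = 11 disproves the claim, and no smaller q works.

q = 11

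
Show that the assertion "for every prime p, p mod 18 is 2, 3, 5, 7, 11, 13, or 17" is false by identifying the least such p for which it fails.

p = 19

We need the least prime p for which the claim fails.
For p = 2, 3, 5, 7, 11, 13, 17 the conclusion holds.
p = 19: 19 mod 18 = 1 — not in {2, 3, 5, 7, 11, 13, 17}.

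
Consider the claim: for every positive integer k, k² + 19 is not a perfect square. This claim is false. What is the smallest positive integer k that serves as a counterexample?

A counterexample is any positive integer k such that k² + 19 is a perfect square; we check each in order.
The first 8 eligible values, up to k = 8, all satisfy the conclusion.
k = 9: 9² + 19 = 100 = 10², a perfect square.

k = 9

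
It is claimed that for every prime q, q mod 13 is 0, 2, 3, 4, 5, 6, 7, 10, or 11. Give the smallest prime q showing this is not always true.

q = 47

We need the least prime q for which the claim fails.
For q = 2, 3, 5, 7, …, 37, 41, 43 the conclusion holds.
q = 47: 47 mod 13 = 8 — not in {0, 2, 3, 4, 5, 6, 7, 10, 11}.
Hence q = 47 is a counterexample.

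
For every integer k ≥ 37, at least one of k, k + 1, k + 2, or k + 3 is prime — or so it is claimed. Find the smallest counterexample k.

For k = 37, 38, 39, 40, …, 45, 46, 47 the conclusion holds.
k = 48: 48 = 2 × 24; 49 = 7 × 7; 50 = 2 × 25; 51 = 3 × 17 — all composite.
Hence k = 48 is a counterexample.

k = 48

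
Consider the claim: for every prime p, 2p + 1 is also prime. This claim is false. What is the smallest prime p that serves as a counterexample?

p = 7

p = 2: 2p + 1 = 5, prime.
p = 3: 2p + 1 = 7, prime.
p = 5: 2p + 1 = 11, prime.
p = 7: 2p + 1 = 15 = 3 × 5, not prime.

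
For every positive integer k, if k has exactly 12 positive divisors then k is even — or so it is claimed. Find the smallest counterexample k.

k = 315

The first 24 eligible values, up to k = 308, all satisfy the conclusion.
k = 315: divisors of 315: 12 divisors; 315 is odd.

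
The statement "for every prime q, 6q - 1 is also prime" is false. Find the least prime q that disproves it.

q = 11

We need the least prime q for which 6q - 1 is not prime.
The first 4 eligible values, up to q = 7, all satisfy the conclusion.
q = 11: 6q - 1 = 65 = 5 × 13, not prime.
So q = 11 is the smallest counterexample.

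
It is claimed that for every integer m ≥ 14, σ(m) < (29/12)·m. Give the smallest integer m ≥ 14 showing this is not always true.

Check each integer m ≥ 14 in order until the claim fails.
The first 10 eligible values, up to m = 23, all satisfy the conclusion.
m = 24: σ(24) = 60; 60 ≥ 58.
Thus m = 24 disproves the claim, and no smaller m works.

m = 24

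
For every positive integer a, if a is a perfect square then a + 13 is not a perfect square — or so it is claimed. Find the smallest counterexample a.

A counterexample is any positive integer a such that a is a perfect square but a + 13 is a perfect square; we check each in order.
a = 1: 1 + 13 = 14, not a perfect square.
a = 4: 4 + 13 = 17, not a perfect square.
a = 9: 9 + 13 = 22, not a perfect square.
a = 16: 16 + 13 = 29, not a perfect square.
a = 25: 25 + 13 = 38, not a perfect square.
a = 36: 36 = 6² and 36 + 13 = 49 = 7².
Hence a = 36 is a counterexample.

a = 36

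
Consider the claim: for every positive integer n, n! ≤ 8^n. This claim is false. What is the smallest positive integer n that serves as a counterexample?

n = 20

We need the least positive integer n for which n! > 8^n.
For n = 1, 2, 3, 4, …, 17, 18, 19 the conclusion holds.
n = 20: n! = 2432902008176640000 and 8^n = 1152921504606846976, so 2432902008176640000 > 1152921504606846976.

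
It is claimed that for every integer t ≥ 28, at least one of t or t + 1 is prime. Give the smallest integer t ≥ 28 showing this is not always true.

t = 32

The first 4 eligible values, up to t = 31, all satisfy the conclusion.
t = 32: 32 = 2 × 16; 33 = 3 × 11 — both composite.
So t = 32 is the smallest counterexample.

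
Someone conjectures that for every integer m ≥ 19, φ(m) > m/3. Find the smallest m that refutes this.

m = 24

Check each integer m ≥ 19 in order until the claim fails.
m = 19: φ(19) = 18 and 19/3 = 19/3, so φ(19) > 19/3.
m = 20: φ(20) = 8 and 20/3 = 20/3, so φ(20) > 20/3.
m = 21: φ(21) = 12 and 21/3 = 7, so φ(21) > 21/3.
m = 22: φ(22) = 10 and 22/3 = 22/3, so φ(22) > 22/3.
m = 23: φ(23) = 22 and 23/3 = 23/3, so φ(23) > 23/3.
m = 24: φ(24) = 8 and 24/3 = 8, so φ(24) ≤ 24/3.
Thus m = 24 disproves the claim, and no smaller m works.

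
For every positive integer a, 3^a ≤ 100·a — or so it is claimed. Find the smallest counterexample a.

a = 6

a = 1: 3^a = 3 and 100·a = 100, so 3 ≤ 100.
a = 2: 3^a = 9 and 100·a = 200, so 9 ≤ 200.
a = 3: 3^a = 27 and 100·a = 300, so 27 ≤ 300.
a = 4: 3^a = 81 and 100·a = 400, so 81 ≤ 400.
a = 5: 3^a = 243 and 100·a = 500, so 243 ≤ 500.
a = 6: 3^a = 729 and 100·a = 600, so 729 > 600.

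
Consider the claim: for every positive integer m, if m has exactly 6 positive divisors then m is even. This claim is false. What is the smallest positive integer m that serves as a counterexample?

Check each positive integer m in order until m has exactly 6 positive divisors but m is odd.
The first 6 eligible values, up to m = 44, all satisfy the conclusion.
m = 45: divisors of 45: 1, 3, 5, 9, 15, 45; 45 is odd.

m = 45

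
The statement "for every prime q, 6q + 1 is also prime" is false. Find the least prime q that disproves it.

Check each prime q in order until 6q + 1 is not prime.
For q = 2, 3, 5, 7, 11, 13, 17 the conclusion holds.
q = 19: 6q + 1 = 115 = 5 × 23, not prime.
Thus q = 19 disproves the claim, and no smaller q works.

q = 19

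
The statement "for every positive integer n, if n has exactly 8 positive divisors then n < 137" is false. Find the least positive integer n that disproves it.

We need the least positive integer n for which n has exactly 8 positive divisors but the claim fails.
For n = 24, 30, 40, 42, …, 130, 135, 136 the conclusion holds.
n = 138: τ(138) = 8; 138 ≥ 137.
Hence n = 138 is a counterexample.

n = 138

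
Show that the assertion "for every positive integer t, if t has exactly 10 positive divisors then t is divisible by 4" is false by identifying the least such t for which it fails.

We need the least positive integer t for which t has exactly 10 positive divisors but t is not divisible by 4.
For t = 48, 80, 112 the conclusion holds.
t = 162: τ(162) = 10; 162 mod 4 = 2.
Hence t = 162 is a counterexample.

t = 162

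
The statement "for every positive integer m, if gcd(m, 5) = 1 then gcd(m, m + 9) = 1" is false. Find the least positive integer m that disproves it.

m = 3

A counterexample is any positive integer m such that gcd(m, 5) = 1 but gcd(m, m + 9) > 1; we check each in order.
m = 1: gcd(1, 10) = 1.
m = 2: gcd(2, 11) = 1.
m = 3: gcd(3, 12) = 3.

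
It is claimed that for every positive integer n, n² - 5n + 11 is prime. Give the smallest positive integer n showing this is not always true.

Check each positive integer n in order until n² - 5n + 11 is not prime.
The first 6 eligible values, up to n = 6, all satisfy the conclusion.
n = 7: n² - 5n + 11 = 25 = 5 × 5, composite.
Thus n = 7 disproves the claim, and no smaller n works.

n = 7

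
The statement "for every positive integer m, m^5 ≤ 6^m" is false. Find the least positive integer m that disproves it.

m = 1: m^5 = 1 and 6^m = 6, so 1 ≤ 6.
m = 2: m^5 = 32 and 6^m = 36, so 32 ≤ 36.
m = 3: m^5 = 243 and 6^m = 216, so 243 > 216.
So m = 3 is the smallest counterexample.

m = 3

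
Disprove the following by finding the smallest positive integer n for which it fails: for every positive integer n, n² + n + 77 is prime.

n = 6

For n = 1, 2, 3, 4, 5 the conclusion holds.
n = 6: n² + n + 77 = 119 = 7 × 17, composite.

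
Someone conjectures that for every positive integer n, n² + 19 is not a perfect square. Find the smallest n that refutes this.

n = 9

We need the least positive integer n for which n² + 19 is a perfect square.
The first 8 eligible values, up to n = 8, all satisfy the conclusion.
n = 9: 9² + 19 = 100 = 10², a perfect square.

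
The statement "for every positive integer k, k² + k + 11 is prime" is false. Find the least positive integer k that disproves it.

k = 10

Check each positive integer k in order until k² + k + 11 is not prime.
The first 9 eligible values, up to k = 9, all satisfy the conclusion.
k = 10: k² + k + 11 = 121 = 11 × 11, composite.
Thus k = 10 disproves the claim, and no smaller k works.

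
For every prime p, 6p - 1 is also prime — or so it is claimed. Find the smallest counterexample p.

p = 11

The first 4 eligible values, up to p = 7, all satisfy the conclusion.
p = 11: 6p - 1 = 65 = 5 × 13, not prime.
Hence p = 11 is a counterexample.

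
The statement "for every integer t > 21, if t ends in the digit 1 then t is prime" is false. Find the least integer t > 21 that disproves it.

t = 51

A counterexample is any integer t > 21 such that t ends in the digit 1 but t is not prime; we check each in order.
t = 31: 31 ends in 1 and is prime.
t = 41: 41 ends in 1 and is prime.
t = 51: 51 ends in 1; 51 = 3 × 17, composite.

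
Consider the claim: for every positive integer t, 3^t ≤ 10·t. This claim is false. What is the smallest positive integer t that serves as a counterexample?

For t = 1, 2, 3 the conclusion holds.
t = 4: 3^t = 81 and 10·t = 40, so 81 > 40.

t = 4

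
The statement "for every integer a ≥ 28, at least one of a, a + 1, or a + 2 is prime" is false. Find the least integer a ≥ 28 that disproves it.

a = 28: 29 is prime.
a = 29: 29 is prime.
a = 30: 31 is prime.
a = 31: 31 is prime.
a = 32: 32 = 2 × 16; 33 = 3 × 11; 34 = 2 × 17 — all composite.
Hence a = 32 is a counterexample.

a = 32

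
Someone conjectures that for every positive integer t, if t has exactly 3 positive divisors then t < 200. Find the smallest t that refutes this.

t = 289

We need the least positive integer t for which t has exactly 3 positive divisors but the claim fails.
For t = 4, 9, 25, 49, 121, 169 the conclusion holds.
t = 289: τ(289) = 3; 289 ≥ 200.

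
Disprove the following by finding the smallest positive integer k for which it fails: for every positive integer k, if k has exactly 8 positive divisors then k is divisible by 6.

A counterexample is any positive integer k such that k has exactly 8 positive divisors but k is not divisible by 6; we check each in order.
For k = 24, 30 the conclusion holds.
k = 40: τ(40) = 8; 40 mod 6 = 4.

k = 40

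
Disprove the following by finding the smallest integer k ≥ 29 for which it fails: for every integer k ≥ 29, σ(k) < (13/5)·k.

A counterexample is any integer k ≥ 29 such that the claim fails; we check each in order.
For k = 29, 30, 31, 32, …, 57, 58, 59 the conclusion holds.
k = 60: σ(60) = 168; 168 ≥ 156.
Thus k = 60 disproves the claim, and no smaller k works.

k = 60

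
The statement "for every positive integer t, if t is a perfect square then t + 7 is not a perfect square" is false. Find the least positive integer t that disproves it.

t = 9

For t = 1, 4 the conclusion holds.
t = 9: 9 = 3² and 9 + 7 = 16 = 4².
Hence t = 9 is a counterexample.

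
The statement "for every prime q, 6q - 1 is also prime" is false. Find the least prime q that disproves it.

q = 11

Check each prime q in order until 6q - 1 is not prime.
For q = 2, 3, 5, 7 the conclusion holds.
q = 11: 6q - 1 = 65 = 5 × 13, not prime.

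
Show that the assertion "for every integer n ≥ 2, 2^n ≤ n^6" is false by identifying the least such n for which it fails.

n = 30

The first 28 eligible values, up to n = 29, all satisfy the conclusion.
n = 30: 2^n = 1073741824 and n^6 = 729000000, so 1073741824 > 729000000.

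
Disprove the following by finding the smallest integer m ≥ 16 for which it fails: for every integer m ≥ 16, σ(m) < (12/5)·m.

Check each integer m ≥ 16 in order until the claim fails.
For m = 16, 17, 18, 19, 20, 21, 22, 23 the conclusion holds.
m = 24: σ(24) = 60; 60 ≥ 288/5.
Thus m = 24 disproves the claim, and no smaller m works.

m = 24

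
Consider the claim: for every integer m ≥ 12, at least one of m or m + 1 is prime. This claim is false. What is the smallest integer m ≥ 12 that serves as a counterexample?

m = 14

Check each integer m ≥ 12 in order until m, m + 1 are both composite.
For m = 12, 13 the conclusion holds.
m = 14: 14 = 2 × 7; 15 = 3 × 5 — both composite.
So m = 14 is the smallest counterexample.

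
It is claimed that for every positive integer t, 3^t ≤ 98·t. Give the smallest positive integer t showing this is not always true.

t = 6

Check each positive integer t in order until 3^t > 98·t.
For t = 1, 2, 3, 4, 5 the conclusion holds.
t = 6: 3^t = 729 and 98·t = 588, so 729 > 588.
Thus t = 6 disproves the claim, and no smaller t works.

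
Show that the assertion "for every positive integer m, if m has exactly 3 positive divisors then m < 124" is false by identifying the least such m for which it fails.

The first 5 eligible values, up to m = 121, all satisfy the conclusion.
m = 169: τ(169) = 3; 169 ≥ 124.

m = 169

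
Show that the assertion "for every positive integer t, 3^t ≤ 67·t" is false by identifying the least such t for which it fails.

t = 6

For t = 1, 2, 3, 4, 5 the conclusion holds.
t = 6: 3^t = 729 and 67·t = 402, so 729 > 402.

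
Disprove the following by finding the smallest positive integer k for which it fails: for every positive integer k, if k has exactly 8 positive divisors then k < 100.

A counterexample is any positive integer k such that k has exactly 8 positive divisors but the claim fails; we check each in order.
For k = 24, 30, 40, 42, 54, 56, 66, 70, 78, 88 the conclusion holds.
k = 102: τ(102) = 8; 102 ≥ 100.
Hence k = 102 is a counterexample.

k = 102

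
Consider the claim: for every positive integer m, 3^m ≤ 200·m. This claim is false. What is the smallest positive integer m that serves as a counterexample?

m = 7

For m = 1, 2, 3, 4, 5, 6 the conclusion holds.
m = 7: 3^m = 2187 and 200·m = 1400, so 2187 > 1400.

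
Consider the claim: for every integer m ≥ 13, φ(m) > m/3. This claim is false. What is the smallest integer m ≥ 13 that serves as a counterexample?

We need the least integer m ≥ 13 for which the claim fails.
For m = 13, 14, 15, 16, 17 the conclusion holds.
m = 18: φ(18) = 6 and 18/3 = 6, so φ(18) ≤ 18/3.

m = 18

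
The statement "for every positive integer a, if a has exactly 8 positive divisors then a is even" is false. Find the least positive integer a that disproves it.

A counterexample is any positive integer a such that a has exactly 8 positive divisors but a is odd; we check each in order.
For a = 24, 30, 40, 42, …, 88, 102, 104 the conclusion holds.
a = 105: divisors of 105: 1, 3, 5, 7, 15, 21, 35, 105; 105 is odd.
Thus a = 105 disproves the claim, and no smaller a works.

a = 105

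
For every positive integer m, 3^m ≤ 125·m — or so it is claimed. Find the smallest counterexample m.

m = 7

We need the least positive integer m for which 3^m > 125·m.
For m = 1, 2, 3, 4, 5, 6 the conclusion holds.
m = 7: 3^m = 2187 and 125·m = 875, so 2187 > 875.
Thus m = 7 disproves the claim, and no smaller m works.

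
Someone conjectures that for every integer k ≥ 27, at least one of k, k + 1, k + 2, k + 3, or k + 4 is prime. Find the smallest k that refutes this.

The first 5 eligible values, up to k = 31, all satisfy the conclusion.
k = 32: 32 = 2 × 16; 33 = 3 × 11; 34 = 2 × 17; 35 = 5 × 7; 36 = 2 × 18 — all composite.
Thus k = 32 disproves the claim, and no smaller k works.

k = 32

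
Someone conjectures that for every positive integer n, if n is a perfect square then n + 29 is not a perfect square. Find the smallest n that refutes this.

A counterexample is any positive integer n such that n is a perfect square but n + 29 is a perfect square; we check each in order.
For n = 1, 4, 9, 16, …, 121, 144, 169 the conclusion holds.
n = 196: 196 = 14² and 196 + 29 = 225 = 15².
Thus n = 196 disproves the claim, and no smaller n works.

n = 196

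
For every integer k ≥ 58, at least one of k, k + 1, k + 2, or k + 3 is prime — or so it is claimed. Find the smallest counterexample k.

k = 58: 59 is prime.
k = 59: 59 is prime.
k = 60: 61 is prime.
k = 61: 61 is prime.
k = 62: 62 = 2 × 31; 63 = 3 × 21; 64 = 2 × 32; 65 = 5 × 13 — all composite.

k = 62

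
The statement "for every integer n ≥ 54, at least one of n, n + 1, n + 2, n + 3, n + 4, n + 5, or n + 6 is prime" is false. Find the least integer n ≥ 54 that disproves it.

For n = 54, 55, 56, 57, …, 87, 88, 89 the conclusion holds.
n = 90: 90 = 2 × 45; 91 = 7 × 13; 92 = 2 × 46; 93 = 3 × 31; 94 = 2 × 47; 95 = 5 × 19; 96 = 2 × 48 — all composite.

n = 90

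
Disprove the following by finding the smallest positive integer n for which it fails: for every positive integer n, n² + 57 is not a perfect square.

We need the least positive integer n for which n² + 57 is a perfect square.
For n = 1, 2, 3, 4, 5, 6, 7 the conclusion holds.
n = 8: 8² + 57 = 121 = 11², a perfect square.

n = 8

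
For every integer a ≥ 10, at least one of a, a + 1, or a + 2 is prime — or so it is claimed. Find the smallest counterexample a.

For a = 10, 11, 12, 13 the conclusion holds.
a = 14: 14 = 2 × 7; 15 = 3 × 5; 16 = 2 × 8 — all composite.
So a = 14 is the smallest counterexample.

a = 14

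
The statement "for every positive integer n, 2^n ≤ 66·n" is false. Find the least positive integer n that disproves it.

n = 10

For n = 1, 2, 3, 4, 5, 6, 7, 8, 9 the conclusion holds.
n = 10: 2^n = 1024 and 66·n = 660, so 1024 > 660.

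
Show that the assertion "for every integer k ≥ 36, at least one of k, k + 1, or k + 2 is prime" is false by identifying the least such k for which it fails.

Check each integer k ≥ 36 in order until k, k + 1, k + 2 are all composite.
k = 36: 37 is prime.
k = 37: 37 is prime.
k = 38: 38 = 2 × 19; 39 = 3 × 13; 40 = 2 × 20 — all composite.

k = 38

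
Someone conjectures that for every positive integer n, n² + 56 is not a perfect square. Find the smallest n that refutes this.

n = 5

A counterexample is any positive integer n such that n² + 56 is a perfect square; we check each in order.
n = 1: 1² + 56 = 57, not a perfect square.
n = 2: 2² + 56 = 60, not a perfect square.
n = 3: 3² + 56 = 65, not a perfect square.
n = 4: 4² + 56 = 72, not a perfect square.
n = 5: 5² + 56 = 81 = 9², a perfect square.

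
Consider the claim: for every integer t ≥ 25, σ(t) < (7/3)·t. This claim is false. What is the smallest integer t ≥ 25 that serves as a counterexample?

t = 30

We need the least integer t ≥ 25 for which the claim fails.
The first 5 eligible values, up to t = 29, all satisfy the conclusion.
t = 30: σ(30) = 72; 72 ≥ 70.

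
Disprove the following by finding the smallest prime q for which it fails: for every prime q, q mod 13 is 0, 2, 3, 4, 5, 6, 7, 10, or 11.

We need the least prime q for which the claim fails.
For q = 2, 3, 5, 7, …, 37, 41, 43 the conclusion holds.
q = 47: 47 mod 13 = 8 — not in {0, 2, 3, 4, 5, 6, 7, 10, 11}.
Thus q = 47 disproves the claim, and no smaller q works.

q = 47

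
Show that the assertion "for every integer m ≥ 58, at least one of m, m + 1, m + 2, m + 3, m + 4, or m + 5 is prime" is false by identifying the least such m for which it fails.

m = 90

Check each integer m ≥ 58 in order until m, m + 1, m + 2, m + 3, m + 4, m + 5 are all composite.
The first 32 eligible values, up to m = 89, all satisfy the conclusion.
m = 90: 90 = 2 × 45; 91 = 7 × 13; 92 = 2 × 46; 93 = 3 × 31; 94 = 2 × 47; 95 = 5 × 19 — all composite.
Thus m = 90 disproves the claim, and no smaller m works.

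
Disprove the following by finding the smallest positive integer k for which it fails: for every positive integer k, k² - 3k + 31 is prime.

k = 4

Check each positive integer k in order until k² - 3k + 31 is not prime.
For k = 1, 2, 3 the conclusion holds.
k = 4: k² - 3k + 31 = 35 = 5 × 7, composite.
Hence k = 4 is a counterexample.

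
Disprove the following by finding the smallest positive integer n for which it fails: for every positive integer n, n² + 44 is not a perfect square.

The first 9 eligible values, up to n = 9, all satisfy the conclusion.
n = 10: 10² + 44 = 144 = 12², a perfect square.

n = 10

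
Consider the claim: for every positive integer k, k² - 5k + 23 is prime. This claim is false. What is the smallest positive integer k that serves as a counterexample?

k = 19

A counterexample is any positive integer k such that k² - 5k + 23 is not prime; we check each in order.
For k = 1, 2, 3, 4, …, 16, 17, 18 the conclusion holds.
k = 19: k² - 5k + 23 = 289 = 17 × 17, composite.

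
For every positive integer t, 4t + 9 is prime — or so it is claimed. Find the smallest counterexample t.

t = 1: 4t + 9 = 13, prime.
t = 2: 4t + 9 = 17, prime.
t = 3: 4t + 9 = 21 = 3 × 7, composite.
Thus t = 3 disproves the claim, and no smaller t works.

t = 3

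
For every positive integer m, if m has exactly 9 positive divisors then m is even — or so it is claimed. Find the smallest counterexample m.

We need the least positive integer m for which m has exactly 9 positive divisors but m is odd.
For m = 36, 100, 196 the conclusion holds.
m = 225: divisors of 225: 9 divisors; 225 is odd.
Thus m = 225 disproves the claim, and no smaller m works.

m = 225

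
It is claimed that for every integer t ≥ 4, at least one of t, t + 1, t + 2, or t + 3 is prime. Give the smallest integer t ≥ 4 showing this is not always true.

t = 24

Check each integer t ≥ 4 in order until t, t + 1, t + 2, t + 3 are all composite.
For t = 4, 5, 6, 7, …, 21, 22, 23 the conclusion holds.
t = 24: 24 = 2 × 12; 25 = 5 × 5; 26 = 2 × 13; 27 = 3 × 9 — all composite.
Thus t = 24 disproves the claim, and no smaller t works.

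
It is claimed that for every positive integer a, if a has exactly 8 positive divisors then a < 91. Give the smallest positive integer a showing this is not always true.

a = 102

A counterexample is any positive integer a such that a has exactly 8 positive divisors but the claim fails; we check each in order.
For a = 24, 30, 40, 42, 54, 56, 66, 70, 78, 88 the conclusion holds.
a = 102: τ(102) = 8; 102 ≥ 91.
Hence a = 102 is a counterexample.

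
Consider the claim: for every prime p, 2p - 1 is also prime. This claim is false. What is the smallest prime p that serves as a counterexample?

p = 5

Check each prime p in order until 2p - 1 is not prime.
p = 2: 2p - 1 = 3, prime.
p = 3: 2p - 1 = 5, prime.
p = 5: 2p - 1 = 9 = 3 × 3, not prime.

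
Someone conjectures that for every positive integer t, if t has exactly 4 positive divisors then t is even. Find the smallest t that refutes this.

t = 15

We need the least positive integer t for which t has exactly 4 positive divisors but t is odd.
For t = 6, 8, 10, 14 the conclusion holds.
t = 15: divisors of 15: 1, 3, 5, 15; 15 is odd.
Thus t = 15 disproves the claim, and no smaller t works.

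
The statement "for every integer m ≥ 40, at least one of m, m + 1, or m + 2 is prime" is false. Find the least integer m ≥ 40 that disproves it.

Check each integer m ≥ 40 in order until m, m + 1, m + 2 are all composite.
For m = 40, 41, 42, 43 the conclusion holds.
m = 44: 44 = 2 × 22; 45 = 3 × 15; 46 = 2 × 23 — all composite.

m = 44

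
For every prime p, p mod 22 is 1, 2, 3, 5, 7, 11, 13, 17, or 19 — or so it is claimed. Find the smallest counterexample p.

p = 31

Check each prime p in order until the claim fails.
For p = 2, 3, 5, 7, 11, 13, 17, 19, 23, 29 the conclusion holds.
p = 31: 31 mod 22 = 9 — not in {1, 2, 3, 5, 7, 11, 13, 17, 19}.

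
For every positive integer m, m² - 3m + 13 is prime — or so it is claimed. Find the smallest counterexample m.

m = 12

We need the least positive integer m for which m² - 3m + 13 is not prime.
For m = 1, 2, 3, 4, …, 9, 10, 11 the conclusion holds.
m = 12: m² - 3m + 13 = 121 = 11 × 11, composite.
So m = 12 is the smallest counterexample.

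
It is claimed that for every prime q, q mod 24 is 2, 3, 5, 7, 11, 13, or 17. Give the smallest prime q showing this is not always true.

q = 2: 2 mod 24 = 2.
q = 3: 3 mod 24 = 3.
q = 5: 5 mod 24 = 5.
q = 7: 7 mod 24 = 7.
q = 11: 11 mod 24 = 11.
q = 13: 13 mod 24 = 13.
q = 17: 17 mod 24 = 17.
q = 19: 19 mod 24 = 19 — not in {2, 3, 5, 7, 11, 13, 17}.
Hence q = 19 is a counterexample.

q = 19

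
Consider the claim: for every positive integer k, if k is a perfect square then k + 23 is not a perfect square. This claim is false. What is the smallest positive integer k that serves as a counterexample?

We need the least positive integer k for which k is a perfect square but k + 23 is a perfect square.
For k = 1, 4, 9, 16, 25, 36, 49, 64, 81, 100 the conclusion holds.
k = 121: 121 = 11² and 121 + 23 = 144 = 12².
So k = 121 is the smallest counterexample.

k = 121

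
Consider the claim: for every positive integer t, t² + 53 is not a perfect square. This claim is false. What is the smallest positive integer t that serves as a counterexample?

t = 26

For t = 1, 2, 3, 4, …, 23, 24, 25 the conclusion holds.
t = 26: 26² + 53 = 729 = 27², a perfect square.
Hence t = 26 is a counterexample.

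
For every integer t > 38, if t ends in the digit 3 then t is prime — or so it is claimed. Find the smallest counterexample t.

We need the least integer t > 38 for which t ends in the digit 3 but t is not prime.
t = 43: 43 ends in 3 and is prime.
t = 53: 53 ends in 3 and is prime.
t = 63: 63 ends in 3; 63 = 3 × 21, composite.
Thus t = 63 disproves the claim, and no smaller t works.

t = 63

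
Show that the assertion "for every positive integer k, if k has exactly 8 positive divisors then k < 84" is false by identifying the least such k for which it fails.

k = 88

For k = 24, 30, 40, 42, 54, 56, 66, 70, 78 the conclusion holds.
k = 88: τ(88) = 8; 88 ≥ 84.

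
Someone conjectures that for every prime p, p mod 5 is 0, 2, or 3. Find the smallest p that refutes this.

A counterexample is any prime p such that the claim fails; we check each in order.
The first 4 eligible values, up to p = 7, all satisfy the conclusion.
p = 11: 11 mod 5 = 1 — not in {0, 2, 3}.

p = 11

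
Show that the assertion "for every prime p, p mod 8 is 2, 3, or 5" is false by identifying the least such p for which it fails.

For p = 2, 3, 5 the conclusion holds.
p = 7: 7 mod 8 = 7 — not in {2, 3, 5}.

p = 7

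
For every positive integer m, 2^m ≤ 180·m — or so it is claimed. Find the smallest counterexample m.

m = 11

We need the least positive integer m for which 2^m > 180·m.
For m = 1, 2, 3, 4, 5, 6, 7, 8, 9, 10 the conclusion holds.
m = 11: 2^m = 2048 and 180·m = 1980, so 2048 > 1980.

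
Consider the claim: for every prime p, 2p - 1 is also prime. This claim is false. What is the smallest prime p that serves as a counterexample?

p = 5

A counterexample is any prime p such that 2p - 1 is not prime; we check each in order.
For p = 2, 3 the conclusion holds.
p = 5: 2p - 1 = 9 = 3 × 3, not prime.
Thus p = 5 disproves the claim, and no smaller p works.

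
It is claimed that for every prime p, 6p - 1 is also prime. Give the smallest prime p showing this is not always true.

p = 11

We need the least prime p for which 6p - 1 is not prime.
p = 2: 6p - 1 = 11, prime.
p = 3: 6p - 1 = 17, prime.
p = 5: 6p - 1 = 29, prime.
p = 7: 6p - 1 = 41, prime.
p = 11: 6p - 1 = 65 = 5 × 13, not prime.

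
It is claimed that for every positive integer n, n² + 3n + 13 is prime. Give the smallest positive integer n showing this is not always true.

We need the least positive integer n for which n² + 3n + 13 is not prime.
For n = 1, 2, 3, 4, 5, 6, 7, 8 the conclusion holds.
n = 9: n² + 3n + 13 = 121 = 11 × 11, composite.

n = 9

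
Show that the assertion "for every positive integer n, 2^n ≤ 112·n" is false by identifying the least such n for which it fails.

A counterexample is any positive integer n such that 2^n > 112·n; we check each in order.
The first 10 eligible values, up to n = 10, all satisfy the conclusion.
n = 11: 2^n = 2048 and 112·n = 1232, so 2048 > 1232.
Thus n = 11 disproves the claim, and no smaller n works.

n = 11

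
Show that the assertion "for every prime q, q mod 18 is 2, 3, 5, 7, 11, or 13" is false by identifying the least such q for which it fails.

q = 17

A counterexample is any prime q such that the claim fails; we check each in order.
q = 2: 2 mod 18 = 2.
q = 3: 3 mod 18 = 3.
q = 5: 5 mod 18 = 5.
q = 7: 7 mod 18 = 7.
q = 11: 11 mod 18 = 11.
q = 13: 13 mod 18 = 13.
q = 17: 17 mod 18 = 17 — not in {2, 3, 5, 7, 11, 13}.
Thus q = 17 disproves the claim, and no smaller q works.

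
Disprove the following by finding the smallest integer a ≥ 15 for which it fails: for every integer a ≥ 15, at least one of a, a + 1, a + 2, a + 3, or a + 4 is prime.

a = 24

We need the least integer a ≥ 15 for which a, a + 1, a + 2, a + 3, a + 4 are all composite.
The first 9 eligible values, up to a = 23, all satisfy the conclusion.
a = 24: 24 = 2 × 12; 25 = 5 × 5; 26 = 2 × 13; 27 = 3 × 9; 28 = 2 × 14 — all composite.
Thus a = 24 disproves the claim, and no smaller a works.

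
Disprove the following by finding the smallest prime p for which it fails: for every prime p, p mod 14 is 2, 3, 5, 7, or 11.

A counterexample is any prime p such that the claim fails; we check each in order.
The first 5 eligible values, up to p = 11, all satisfy the conclusion.
p = 13: 13 mod 14 = 13 — not in {2, 3, 5, 7, 11}.

p = 13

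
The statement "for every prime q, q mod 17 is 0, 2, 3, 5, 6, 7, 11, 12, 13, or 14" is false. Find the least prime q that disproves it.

q = 43

A counterexample is any prime q such that the claim fails; we check each in order.
For q = 2, 3, 5, 7, …, 31, 37, 41 the conclusion holds.
q = 43: 43 mod 17 = 9 — not in {0, 2, 3, 5, 6, 7, 11, 12, 13, 14}.
Hence q = 43 is a counterexample.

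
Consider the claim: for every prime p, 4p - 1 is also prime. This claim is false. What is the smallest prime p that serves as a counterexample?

We need the least prime p for which 4p - 1 is not prime.
For p = 2, 3, 5 the conclusion holds.
p = 7: 4p - 1 = 27 = 3 × 9, not prime.
Hence p = 7 is a counterexample.

p = 7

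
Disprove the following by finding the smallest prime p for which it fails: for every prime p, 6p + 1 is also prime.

p = 19

Check each prime p in order until 6p + 1 is not prime.
For p = 2, 3, 5, 7, 11, 13, 17 the conclusion holds.
p = 19: 6p + 1 = 115 = 5 × 23, not prime.
Thus p = 19 disproves the claim, and no smaller p works.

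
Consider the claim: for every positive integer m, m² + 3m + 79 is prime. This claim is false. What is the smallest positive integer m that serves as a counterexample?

Check each positive integer m in order until m² + 3m + 79 is not prime.
m = 1: m² + 3m + 79 = 83, prime.
m = 2: m² + 3m + 79 = 89, prime.
m = 3: m² + 3m + 79 = 97, prime.
m = 4: m² + 3m + 79 = 107, prime.
m = 5: m² + 3m + 79 = 119 = 7 × 17, composite.

m = 5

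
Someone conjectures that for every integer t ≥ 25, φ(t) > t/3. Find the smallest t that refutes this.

Check each integer t ≥ 25 in order until the claim fails.
t = 25: φ(25) = 20 and 25/3 = 25/3, so φ(25) > 25/3.
t = 26: φ(26) = 12 and 26/3 = 26/3, so φ(26) > 26/3.
t = 27: φ(27) = 18 and 27/3 = 9, so φ(27) > 27/3.
t = 28: φ(28) = 12 and 28/3 = 28/3, so φ(28) > 28/3.
t = 29: φ(29) = 28 and 29/3 = 29/3, so φ(29) > 29/3.
t = 30: φ(30) = 8 and 30/3 = 10, so φ(30) ≤ 30/3.

t = 30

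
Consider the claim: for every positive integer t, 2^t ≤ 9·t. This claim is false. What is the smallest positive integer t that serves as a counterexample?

t = 6

t = 1: 2^t = 2 and 9·t = 9, so 2 ≤ 9.
t = 2: 2^t = 4 and 9·t = 18, so 4 ≤ 18.
t = 3: 2^t = 8 and 9·t = 27, so 8 ≤ 27.
t = 4: 2^t = 16 and 9·t = 36, so 16 ≤ 36.
t = 5: 2^t = 32 and 9·t = 45, so 32 ≤ 45.
t = 6: 2^t = 64 and 9·t = 54, so 64 > 54.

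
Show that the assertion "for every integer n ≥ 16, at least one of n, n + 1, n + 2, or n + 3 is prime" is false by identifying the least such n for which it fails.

n = 24

Check each integer n ≥ 16 in order until n, n + 1, n + 2, n + 3 are all composite.
For n = 16, 17, 18, 19, 20, 21, 22, 23 the conclusion holds.
n = 24: 24 = 2 × 12; 25 = 5 × 5; 26 = 2 × 13; 27 = 3 × 9 — all composite.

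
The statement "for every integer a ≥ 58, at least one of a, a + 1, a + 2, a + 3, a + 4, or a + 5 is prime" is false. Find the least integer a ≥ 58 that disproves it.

We need the least integer a ≥ 58 for which a, a + 1, a + 2, a + 3, a + 4, a + 5 are all composite.
The first 32 eligible values, up to a = 89, all satisfy the conclusion.
a = 90: 90 = 2 × 45; 91 = 7 × 13; 92 = 2 × 46; 93 = 3 × 31; 94 = 2 × 47; 95 = 5 × 19 — all composite.
Thus a = 90 disproves the claim, and no smaller a works.

a = 90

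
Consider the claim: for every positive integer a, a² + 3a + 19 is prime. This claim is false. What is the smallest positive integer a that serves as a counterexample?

The first 14 eligible values, up to a = 14, all satisfy the conclusion.
a = 15: a² + 3a + 19 = 289 = 17 × 17, composite.
So a = 15 is the smallest counterexample.

a = 15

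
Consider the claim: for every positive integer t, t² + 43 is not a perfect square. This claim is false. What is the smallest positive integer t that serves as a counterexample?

For t = 1, 2, 3, 4, …, 18, 19, 20 the conclusion holds.
t = 21: 21² + 43 = 484 = 22², a perfect square.
So t = 21 is the smallest counterexample.

t = 21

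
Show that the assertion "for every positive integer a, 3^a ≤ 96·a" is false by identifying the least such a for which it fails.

For a = 1, 2, 3, 4, 5 the conclusion holds.
a = 6: 3^a = 729 and 96·a = 576, so 729 > 576.

a = 6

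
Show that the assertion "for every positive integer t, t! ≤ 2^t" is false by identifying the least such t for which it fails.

t = 4

A counterexample is any positive integer t such that t! > 2^t; we check each in order.
For t = 1, 2, 3 the conclusion holds.
t = 4: t! = 24 and 2^t = 16, so 24 > 16.
So t = 4 is the smallest counterexample.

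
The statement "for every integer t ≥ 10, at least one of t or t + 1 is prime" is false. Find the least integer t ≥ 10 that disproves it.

t = 14

A counterexample is any integer t ≥ 10 such that t, t + 1 are both composite; we check each in order.
t = 10: 11 is prime.
t = 11: 11 is prime.
t = 12: 13 is prime.
t = 13: 13 is prime.
t = 14: 14 = 2 × 7; 15 = 3 × 5 — both composite.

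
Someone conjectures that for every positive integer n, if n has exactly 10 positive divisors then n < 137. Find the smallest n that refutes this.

n = 162

Check each positive integer n in order until n has exactly 10 positive divisors but the claim fails.
For n = 48, 80, 112 the conclusion holds.
n = 162: τ(162) = 10; 162 ≥ 137.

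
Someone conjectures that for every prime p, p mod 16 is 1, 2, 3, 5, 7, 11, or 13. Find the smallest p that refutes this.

The first 10 eligible values, up to p = 29, all satisfy the conclusion.
p = 31: 31 mod 16 = 15 — not in {1, 2, 3, 5, 7, 11, 13}.

p = 31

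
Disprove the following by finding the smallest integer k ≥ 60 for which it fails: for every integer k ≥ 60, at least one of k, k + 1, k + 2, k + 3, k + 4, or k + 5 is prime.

k = 90

We need the least integer k ≥ 60 for which k, k + 1, k + 2, k + 3, k + 4, k + 5 are all composite.
The first 30 eligible values, up to k = 89, all satisfy the conclusion.
k = 90: 90 = 2 × 45; 91 = 7 × 13; 92 = 2 × 46; 93 = 3 × 31; 94 = 2 × 47; 95 = 5 × 19 — all composite.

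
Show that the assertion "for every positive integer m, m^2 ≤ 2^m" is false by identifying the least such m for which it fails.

m = 3

Check each positive integer m in order until m^2 > 2^m.
For m = 1, 2 the conclusion holds.
m = 3: m^2 = 9 and 2^m = 8, so 9 > 8.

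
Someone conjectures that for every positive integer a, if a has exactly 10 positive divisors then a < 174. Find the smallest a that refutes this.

Check each positive integer a in order until a has exactly 10 positive divisors but the claim fails.
For a = 48, 80, 112, 162 the conclusion holds.
a = 176: τ(176) = 10; 176 ≥ 174.

a = 176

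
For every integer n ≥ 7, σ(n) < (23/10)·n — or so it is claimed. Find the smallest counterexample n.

n = 12

We need the least integer n ≥ 7 for which the claim fails.
n = 7: σ(7) = 8; 8 < 161/10.
n = 8: σ(8) = 15; 15 < 92/5.
n = 9: σ(9) = 13; 13 < 207/10.
n = 10: σ(10) = 18; 18 < 23.
n = 11: σ(11) = 12; 12 < 253/10.
n = 12: σ(12) = 28; 28 ≥ 138/5.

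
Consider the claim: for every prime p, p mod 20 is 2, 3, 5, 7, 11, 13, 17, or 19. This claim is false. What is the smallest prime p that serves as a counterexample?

p = 29

We need the least prime p for which the claim fails.
For p = 2, 3, 5, 7, 11, 13, 17, 19, 23 the conclusion holds.
p = 29: 29 mod 20 = 9 — not in {2, 3, 5, 7, 11, 13, 17, 19}.
Thus p = 29 disproves the claim, and no smaller p works.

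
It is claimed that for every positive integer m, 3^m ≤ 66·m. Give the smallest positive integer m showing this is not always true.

m = 6

The first 5 eligible values, up to m = 5, all satisfy the conclusion.
m = 6: 3^m = 729 and 66·m = 396, so 729 > 396.
Thus m = 6 disproves the claim, and no smaller m works.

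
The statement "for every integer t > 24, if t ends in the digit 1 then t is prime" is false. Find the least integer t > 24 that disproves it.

t = 51

We need the least integer t > 24 for which t ends in the digit 1 but t is not prime.
For t = 31, 41 the conclusion holds.
t = 51: 51 ends in 1; 51 = 3 × 17, composite.
Thus t = 51 disproves the claim, and no smaller t works.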